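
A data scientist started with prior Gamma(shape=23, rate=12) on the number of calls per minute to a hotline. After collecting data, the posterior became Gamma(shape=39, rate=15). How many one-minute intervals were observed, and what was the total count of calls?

Gamma–Poisson conjugacy: posterior shape = α + Σxᵢ, posterior rate = β + n.
Matching: Σxᵢ = 39 − 23 = 16 and n = 15 − 12 = 3.

n = 3 one-minute intervals with total 16 calls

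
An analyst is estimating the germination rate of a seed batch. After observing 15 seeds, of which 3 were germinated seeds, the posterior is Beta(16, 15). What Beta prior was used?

Beta(13, 3)

Beta is conjugate to the binomial likelihood: posterior = Beta(α+s, β+f).
So α = 16 − 3 = 13 and β = 15 − 12 = 3.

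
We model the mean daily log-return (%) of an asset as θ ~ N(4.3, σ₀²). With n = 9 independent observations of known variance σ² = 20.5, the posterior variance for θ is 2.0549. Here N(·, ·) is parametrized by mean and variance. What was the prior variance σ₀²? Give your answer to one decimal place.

σ₀² = 21.0

Posterior precision equals prior precision plus data precision: 1/σ_n² = 1/σ₀² + n/σ².
So 1/σ₀² = 1/2.0549 − 9/20.5 = 0.486642 − 0.439024 = 0.047618.
Hence σ₀² = 1/0.047618 ≈ 21.0.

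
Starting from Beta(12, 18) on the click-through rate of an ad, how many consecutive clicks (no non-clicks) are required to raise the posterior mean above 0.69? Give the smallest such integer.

k = 29

After k clicks and 0 non-clicks the posterior is Beta(12+k, 18), with mean (12+k)/(12+18+k).
Set (12+k)/(30+k) > 0.69 and solve: k > (0.69·30 − 12)/(1 − 0.69) = 28.065.
The smallest integer exceeding 28.065 is 29.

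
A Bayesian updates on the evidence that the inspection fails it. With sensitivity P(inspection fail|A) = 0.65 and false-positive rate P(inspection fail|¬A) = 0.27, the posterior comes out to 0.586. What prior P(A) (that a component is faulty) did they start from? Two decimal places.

P(A) = 0.37

Bayes' rule in odds form gives O(A|E) = O(A)·[P(E|A)/P(E|¬A)], hence O(A) = O(A|E)/LR.
Posterior odds = 0.586/(1−0.586) = 1.4155. LR = 0.65/0.27 = 2.4074.
Prior odds = 1.4155/2.4074 = 0.5880, so P(A) = 0.5880/(1+0.5880) ≈ 0.37.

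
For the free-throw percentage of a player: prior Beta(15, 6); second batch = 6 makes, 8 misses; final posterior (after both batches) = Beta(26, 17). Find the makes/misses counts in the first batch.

5 makes and 3 misses

Sequential conjugate updates are equivalent to a single update on the pooled data, so total successes = posterior α − prior α and total failures = posterior β − prior β.
Total across both batches: 26−15=11 makes, 17−6=11 misses.
Subtract the second batch: 11−6=5 makes and 11−8=3 misses.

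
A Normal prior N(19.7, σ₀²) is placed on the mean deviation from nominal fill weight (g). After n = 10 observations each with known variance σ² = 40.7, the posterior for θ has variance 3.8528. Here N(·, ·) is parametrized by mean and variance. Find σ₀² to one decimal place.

For the Normal–Normal model with known σ², precisions add: τ_n = τ₀ + n/σ².
So 1/σ₀² = 1/3.8528 − 10/40.7 = 0.259551 − 0.245700 = 0.013851.
Hence σ₀² = 1/0.013851 ≈ 72.2.

σ₀² = 72.2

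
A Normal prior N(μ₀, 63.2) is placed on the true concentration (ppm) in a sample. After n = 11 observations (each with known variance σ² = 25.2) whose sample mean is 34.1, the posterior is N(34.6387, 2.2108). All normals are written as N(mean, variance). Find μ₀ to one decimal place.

With known observation variance, the Normal–Normal posterior has precision τ_n = τ₀ + n/σ² and mean μ_n = (τ₀μ₀ + (n/σ²)x̄)/τ_n.
Here τ₀ = 1/63.2 = 0.015823 and τ_data = 11/25.2 = 0.436508, so τ_n = 0.452331.
Rearranging for μ₀: μ₀ = (μ_n·τ_n − τ_data·x̄)/τ₀ = (34.6387·0.452331 − 0.436508·34.1) / 0.015823 = 0.783235/0.015823 ≈ 49.5.

μ₀ = 49.5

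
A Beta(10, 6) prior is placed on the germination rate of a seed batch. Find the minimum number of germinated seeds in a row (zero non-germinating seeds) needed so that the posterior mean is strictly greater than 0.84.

After k germinated seeds and 0 non-germinating seeds the posterior is Beta(10+k, 6), with mean (10+k)/(10+6+k).
Set (10+k)/(16+k) > 0.84 and solve: k > (0.84·16 − 10)/(1 − 0.84) = 21.500.
The smallest integer exceeding 21.500 is 22.

k = 22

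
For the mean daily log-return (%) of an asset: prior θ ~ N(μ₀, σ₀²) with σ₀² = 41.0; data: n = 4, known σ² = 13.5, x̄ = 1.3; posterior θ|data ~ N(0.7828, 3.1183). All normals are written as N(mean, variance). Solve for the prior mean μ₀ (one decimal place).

The posterior mean is a precision-weighted average: μ_n = (τ₀μ₀ + τ_data·x̄)/(τ₀+τ_data), with τ₀=1/σ₀² and τ_data=n/σ².
Here τ₀ = 1/41.0 = 0.024390 and τ_data = 4/13.5 = 0.296296, so τ_n = 0.320686.
Rearranging for μ₀: μ₀ = (μ_n·τ_n − τ_data·x̄)/τ₀ = (0.7828·0.320686 − 0.296296·1.3) / 0.024390 = -0.134152/0.024390 ≈ -5.5.

μ₀ = -5.5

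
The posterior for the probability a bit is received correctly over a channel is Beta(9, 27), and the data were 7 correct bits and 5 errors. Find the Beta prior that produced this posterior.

A Beta(α, β) prior with s successes and f failures in binomial data gives a Beta(α+s, β+f) posterior.
Subtract the data counts: 9−7=2, 27−5=22.

Beta(2, 22)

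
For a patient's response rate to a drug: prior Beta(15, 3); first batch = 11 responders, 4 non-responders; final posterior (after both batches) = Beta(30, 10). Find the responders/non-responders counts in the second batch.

4 responders and 3 non-responders

Because Beta–binomial updating is additive in the counts, the combined data contributed (α_post−α_prior, β_post−β_prior) successes and failures.
Total across both batches: 30−15=15 responders, 10−3=7 non-responders.
Subtract the first batch: 15−11=4 responders and 7−4=3 non-responders.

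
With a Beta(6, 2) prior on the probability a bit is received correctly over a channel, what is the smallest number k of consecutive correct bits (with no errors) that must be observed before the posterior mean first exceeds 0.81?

k = 3

After k correct bits and 0 errors the posterior is Beta(6+k, 2), with mean (6+k)/(6+2+k).
Set (6+k)/(8+k) > 0.81 and solve: k > (0.81·8 − 6)/(1 − 0.81) = 2.526.
The smallest integer exceeding 2.526 is 3.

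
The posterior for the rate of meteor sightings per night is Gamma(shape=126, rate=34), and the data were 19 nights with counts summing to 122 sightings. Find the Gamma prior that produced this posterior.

Gamma(shape=4, rate=15)

A Gamma(α, β) prior (rate parametrization) on a Poisson rate with n observations summing to S gives posterior Gamma(α+S, β+n).
So α = 126 − 122 = 4 and β = 34 − 19 = 15.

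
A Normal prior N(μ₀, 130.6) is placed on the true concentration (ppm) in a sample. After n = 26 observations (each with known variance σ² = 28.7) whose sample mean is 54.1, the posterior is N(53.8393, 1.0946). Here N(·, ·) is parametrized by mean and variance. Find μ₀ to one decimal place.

The posterior mean is a precision-weighted average: μ_n = (τ₀μ₀ + τ_data·x̄)/(τ₀+τ_data), with τ₀=1/σ₀² and τ_data=n/σ².
Here τ₀ = 1/130.6 = 0.007657 and τ_data = 26/28.7 = 0.905923, so τ_n = 0.913580.
Rearranging for μ₀: μ₀ = (μ_n·τ_n − τ_data·x̄)/τ₀ = (53.8393·0.913580 − 0.905923·54.1) / 0.007657 = 0.176073/0.007657 ≈ 23.0.

μ₀ = 23.0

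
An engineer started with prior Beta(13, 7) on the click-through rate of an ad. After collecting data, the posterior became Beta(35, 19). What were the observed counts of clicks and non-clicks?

Under Beta–binomial conjugacy the posterior parameters are (α+s, β+f).
So s = 35 − 13 = 22 and f = 19 − 7 = 12.

22 clicks and 12 non-clicks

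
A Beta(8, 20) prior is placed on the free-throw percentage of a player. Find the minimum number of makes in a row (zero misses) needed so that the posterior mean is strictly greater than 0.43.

k = 8

After k makes and 0 misses the posterior is Beta(8+k, 20), with mean (8+k)/(8+20+k).
Set (8+k)/(28+k) > 0.43 and solve: k > (0.43·28 − 8)/(1 − 0.43) = 7.088.
The smallest integer exceeding 7.088 is 8.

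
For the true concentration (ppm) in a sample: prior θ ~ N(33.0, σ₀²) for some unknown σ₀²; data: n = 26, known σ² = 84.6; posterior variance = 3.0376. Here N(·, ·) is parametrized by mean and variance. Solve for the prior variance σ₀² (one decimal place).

σ₀² = 45.7

For the Normal–Normal model with known σ², precisions add: τ_n = τ₀ + n/σ².
So 1/σ₀² = 1/3.0376 − 26/84.6 = 0.329207 − 0.307329 = 0.021878.
Hence σ₀² = 1/0.021878 ≈ 45.7.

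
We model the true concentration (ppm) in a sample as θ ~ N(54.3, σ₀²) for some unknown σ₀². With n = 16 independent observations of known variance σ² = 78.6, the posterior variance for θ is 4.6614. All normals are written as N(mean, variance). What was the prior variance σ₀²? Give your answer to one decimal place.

For the Normal–Normal model with known σ², precisions add: τ_n = τ₀ + n/σ².
So 1/σ₀² = 1/4.6614 − 16/78.6 = 0.214528 − 0.203562 = 0.010966.
Hence σ₀² = 1/0.010966 ≈ 91.2.

σ₀² = 91.2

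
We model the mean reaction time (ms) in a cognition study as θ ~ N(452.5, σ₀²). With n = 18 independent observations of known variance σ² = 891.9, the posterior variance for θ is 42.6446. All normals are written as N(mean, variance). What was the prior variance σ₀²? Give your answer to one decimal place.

Posterior precision equals prior precision plus data precision: 1/σ_n² = 1/σ₀² + n/σ².
So 1/σ₀² = 1/42.6446 − 18/891.9 = 0.023450 − 0.020182 = 0.003268.
Hence σ₀² = 1/0.003268 ≈ 306.0.

σ₀² = 306.0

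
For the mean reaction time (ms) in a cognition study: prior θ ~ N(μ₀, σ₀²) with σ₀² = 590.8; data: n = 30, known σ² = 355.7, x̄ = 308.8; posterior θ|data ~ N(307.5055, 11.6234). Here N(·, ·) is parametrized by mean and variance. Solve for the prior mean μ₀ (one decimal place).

μ₀ = 243.0

With known observation variance, the Normal–Normal posterior has precision τ_n = τ₀ + n/σ² and mean μ_n = (τ₀μ₀ + (n/σ²)x̄)/τ_n.
Here τ₀ = 1/590.8 = 0.001693 and τ_data = 30/355.7 = 0.084341, so τ_n = 0.086034.
Rearranging for μ₀: μ₀ = (μ_n·τ_n − τ_data·x̄)/τ₀ = (307.5055·0.086034 − 0.084341·308.8) / 0.001693 = 0.411427/0.001693 ≈ 243.0.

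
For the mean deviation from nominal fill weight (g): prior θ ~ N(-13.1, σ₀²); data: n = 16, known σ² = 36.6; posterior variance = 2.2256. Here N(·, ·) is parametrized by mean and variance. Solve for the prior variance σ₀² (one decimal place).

σ₀² = 82.2

For the Normal–Normal model with known σ², precisions add: τ_n = τ₀ + n/σ².
So 1/σ₀² = 1/2.2256 − 16/36.6 = 0.449317 − 0.437158 = 0.012159.
Hence σ₀² = 1/0.012159 ≈ 82.2.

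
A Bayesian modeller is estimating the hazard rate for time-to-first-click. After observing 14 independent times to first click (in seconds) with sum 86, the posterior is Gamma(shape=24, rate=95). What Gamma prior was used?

For an exponential likelihood with a Gamma(α, β) prior on the rate, n observations with total T give posterior Gamma(α+n, β+T).
So α = 24 − 14 = 10 and β = 95 − 86 = 9.

Gamma(shape=10, rate=9)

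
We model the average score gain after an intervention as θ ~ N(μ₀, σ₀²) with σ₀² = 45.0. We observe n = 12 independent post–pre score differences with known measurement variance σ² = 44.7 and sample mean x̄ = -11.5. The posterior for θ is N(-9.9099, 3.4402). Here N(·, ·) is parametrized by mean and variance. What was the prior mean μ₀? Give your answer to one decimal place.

The posterior mean is a precision-weighted average: μ_n = (τ₀μ₀ + τ_data·x̄)/(τ₀+τ_data), with τ₀=1/σ₀² and τ_data=n/σ².
Here τ₀ = 1/45.0 = 0.022222 and τ_data = 12/44.7 = 0.268456, so τ_n = 0.290678.
Rearranging for μ₀: μ₀ = (μ_n·τ_n − τ_data·x̄)/τ₀ = (-9.9099·0.290678 − 0.268456·-11.5) / 0.022222 = 0.206654/0.022222 ≈ 9.3.

μ₀ = 9.3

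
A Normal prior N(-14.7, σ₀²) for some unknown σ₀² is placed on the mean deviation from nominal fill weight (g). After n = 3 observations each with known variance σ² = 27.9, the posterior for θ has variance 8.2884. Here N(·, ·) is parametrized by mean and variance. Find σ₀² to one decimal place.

σ₀² = 76.2

For the Normal–Normal model with known σ², precisions add: τ_n = τ₀ + n/σ².
So 1/σ₀² = 1/8.2884 − 3/27.9 = 0.120651 − 0.107527 = 0.013124.
Hence σ₀² = 1/0.013124 ≈ 76.2.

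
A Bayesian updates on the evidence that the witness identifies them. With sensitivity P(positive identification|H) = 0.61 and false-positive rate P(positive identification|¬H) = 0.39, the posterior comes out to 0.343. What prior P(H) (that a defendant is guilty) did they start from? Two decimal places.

P(H) = 0.25

In odds form, posterior odds = prior odds × likelihood ratio, so prior odds = posterior odds ÷ LR.
Posterior odds = 0.343/(1−0.343) = 0.5221. LR = 0.61/0.39 = 1.5641.
Prior odds = 0.5221/1.5641 = 0.3338, so P(H) = 0.3338/(1+0.3338) ≈ 0.25.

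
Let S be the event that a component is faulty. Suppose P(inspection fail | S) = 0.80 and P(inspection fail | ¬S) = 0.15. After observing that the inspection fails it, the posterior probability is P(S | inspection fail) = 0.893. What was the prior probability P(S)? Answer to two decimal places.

Bayes' rule in odds form gives O(S|E) = O(S)·[P(E|S)/P(E|¬S)], hence O(S) = O(S|E)/LR.
Posterior odds = 0.893/(1−0.893) = 8.3458. LR = 0.80/0.15 = 5.3333.
Prior odds = 8.3458/5.3333 = 1.5648, so P(S) = 1.5648/(1+1.5648) ≈ 0.61.

P(S) = 0.61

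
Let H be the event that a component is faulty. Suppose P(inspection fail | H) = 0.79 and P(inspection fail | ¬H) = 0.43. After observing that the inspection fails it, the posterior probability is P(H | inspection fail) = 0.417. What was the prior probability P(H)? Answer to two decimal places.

P(H) = 0.28

Bayes' rule in odds form gives O(H|E) = O(H)·[P(E|H)/P(E|¬H)], hence O(H) = O(H|E)/LR.
Posterior odds = 0.417/(1−0.417) = 0.7153. LR = 0.79/0.43 = 1.8372.
Prior odds = 0.7153/1.8372 = 0.3893, so P(H) = 0.3893/(1+0.3893) ≈ 0.28.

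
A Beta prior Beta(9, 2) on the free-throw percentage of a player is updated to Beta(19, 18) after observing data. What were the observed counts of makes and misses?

10 makes and 16 misses

A Beta(α, β) prior with s successes and f failures in binomial data gives a Beta(α+s, β+f) posterior.
Match parameters: s=19−9=10, f=18−2=16.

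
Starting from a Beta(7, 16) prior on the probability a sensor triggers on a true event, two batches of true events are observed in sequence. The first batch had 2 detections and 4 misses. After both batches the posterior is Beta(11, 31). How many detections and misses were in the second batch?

2 detections and 11 misses

Sequential conjugate updates are equivalent to a single update on the pooled data, so total successes = posterior α − prior α and total failures = posterior β − prior β.
Total across both batches: 11−7=4 detections, 31−16=15 misses.
Subtract the first batch: 4−2=2 detections and 15−4=11 misses.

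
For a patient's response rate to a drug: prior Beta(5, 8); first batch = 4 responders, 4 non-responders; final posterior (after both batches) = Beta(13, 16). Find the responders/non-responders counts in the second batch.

4 responders and 4 non-responders

Because Beta–binomial updating is additive in the counts, the combined data contributed (α_post−α_prior, β_post−β_prior) successes and failures.
Total across both batches: 13−5=8 responders, 16−8=8 non-responders.
Subtract the first batch: 8−4=4 responders and 8−4=4 non-responders.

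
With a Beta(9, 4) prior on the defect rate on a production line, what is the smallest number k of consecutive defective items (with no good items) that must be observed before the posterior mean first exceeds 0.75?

k = 4

After k defective items and 0 good items the posterior is Beta(9+k, 4), with mean (9+k)/(9+4+k).
Set (9+k)/(13+k) > 0.75 and solve: k > (0.75·13 − 9)/(1 − 0.75) = 3.000.
The smallest integer exceeding 3.000 is 4, and checking k=4: (13)/(17) = 0.7647 > 0.75.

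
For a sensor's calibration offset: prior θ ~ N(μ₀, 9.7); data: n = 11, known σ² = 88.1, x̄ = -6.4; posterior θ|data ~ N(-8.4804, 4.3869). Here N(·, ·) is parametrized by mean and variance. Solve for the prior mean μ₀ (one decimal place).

With known observation variance, the Normal–Normal posterior has precision τ_n = τ₀ + n/σ² and mean μ_n = (τ₀μ₀ + (n/σ²)x̄)/τ_n.
Here τ₀ = 1/9.7 = 0.103093 and τ_data = 11/88.1 = 0.124858, so τ_n = 0.227951.
Rearranging for μ₀: μ₀ = (μ_n·τ_n − τ_data·x̄)/τ₀ = (-8.4804·0.227951 − 0.124858·-6.4) / 0.103093 = -1.134024/0.103093 ≈ -11.0.

μ₀ = -11.0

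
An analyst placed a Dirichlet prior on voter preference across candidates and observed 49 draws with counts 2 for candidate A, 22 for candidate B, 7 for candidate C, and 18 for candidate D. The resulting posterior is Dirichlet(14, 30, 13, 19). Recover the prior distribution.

For a Dirichlet(α) prior with multinomial counts c, the posterior is Dirichlet(α + c) componentwise.
Subtract each count from the matching posterior parameter: 14−2=12, 30−22=8, 13−7=6, 19−18=1.

Dirichlet(12, 8, 6, 1)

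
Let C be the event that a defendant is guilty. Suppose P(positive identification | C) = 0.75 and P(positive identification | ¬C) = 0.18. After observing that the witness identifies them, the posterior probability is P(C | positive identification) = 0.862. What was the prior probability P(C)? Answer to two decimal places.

P(C) = 0.60

In odds form, posterior odds = prior odds × likelihood ratio, so prior odds = posterior odds ÷ LR.
Posterior odds = 0.862/(1−0.862) = 6.2464. LR = 0.75/0.18 = 4.1667.
Prior odds = 6.2464/4.1667 = 1.4991, so P(C) = 1.4991/(1+1.4991) ≈ 0.60.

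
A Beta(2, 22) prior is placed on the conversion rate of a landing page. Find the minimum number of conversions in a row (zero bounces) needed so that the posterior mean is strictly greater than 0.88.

k = 160

After k conversions and 0 bounces the posterior is Beta(2+k, 22), with mean (2+k)/(2+22+k).
Set (2+k)/(24+k) > 0.88 and solve: k > (0.88·24 − 2)/(1 − 0.88) = 159.333.
The smallest integer exceeding 159.333 is 160, and checking k=160: (162)/(184) = 0.8804 > 0.88.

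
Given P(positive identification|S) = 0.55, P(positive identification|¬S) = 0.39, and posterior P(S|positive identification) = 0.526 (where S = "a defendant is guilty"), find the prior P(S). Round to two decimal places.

P(S) = 0.44

Bayes' rule in odds form gives O(S|E) = O(S)·[P(E|S)/P(E|¬S)], hence O(S) = O(S|E)/LR.
Posterior odds = 0.526/(1−0.526) = 1.1097. LR = 0.55/0.39 = 1.4103.
Prior odds = 1.1097/1.4103 = 0.7869, so P(S) = 0.7869/(1+0.7869) ≈ 0.44.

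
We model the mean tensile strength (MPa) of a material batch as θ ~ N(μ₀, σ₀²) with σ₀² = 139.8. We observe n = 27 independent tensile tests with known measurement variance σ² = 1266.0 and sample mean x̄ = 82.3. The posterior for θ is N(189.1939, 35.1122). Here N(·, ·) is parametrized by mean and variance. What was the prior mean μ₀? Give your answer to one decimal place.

With known observation variance, the Normal–Normal posterior has precision τ_n = τ₀ + n/σ² and mean μ_n = (τ₀μ₀ + (n/σ²)x̄)/τ_n.
Here τ₀ = 1/139.8 = 0.007153 and τ_data = 27/1266.0 = 0.021327, so τ_n = 0.028480.
Rearranging for μ₀: μ₀ = (μ_n·τ_n − τ_data·x̄)/τ₀ = (189.1939·0.028480 − 0.021327·82.3) / 0.007153 = 3.633030/0.007153 ≈ 507.9.

μ₀ = 507.9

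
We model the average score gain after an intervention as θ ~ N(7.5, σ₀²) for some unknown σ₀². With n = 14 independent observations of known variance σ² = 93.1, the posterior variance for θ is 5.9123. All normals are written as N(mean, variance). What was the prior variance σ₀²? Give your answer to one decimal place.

Posterior precision equals prior precision plus data precision: 1/σ_n² = 1/σ₀² + n/σ².
So 1/σ₀² = 1/5.9123 − 14/93.1 = 0.169139 − 0.150376 = 0.018763.
Hence σ₀² = 1/0.018763 ≈ 53.3.

σ₀² = 53.3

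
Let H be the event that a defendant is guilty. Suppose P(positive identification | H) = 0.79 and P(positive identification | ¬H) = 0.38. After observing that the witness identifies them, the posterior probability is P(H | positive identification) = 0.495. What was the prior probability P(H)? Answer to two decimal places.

Bayes' rule in odds form gives O(H|E) = O(H)·[P(E|H)/P(E|¬H)], hence O(H) = O(H|E)/LR.
Posterior odds = 0.495/(1−0.495) = 0.9802. LR = 0.79/0.38 = 2.0789.
Prior odds = 0.9802/2.0789 = 0.4715, so P(H) = 0.4715/(1+0.4715) ≈ 0.32.

P(H) = 0.32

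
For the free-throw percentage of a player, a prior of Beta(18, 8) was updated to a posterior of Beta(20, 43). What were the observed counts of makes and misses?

Under Beta–binomial conjugacy the posterior parameters are (a+s, b+f).
So s = 20 − 18 = 2 and f = 43 − 8 = 35.

2 makes and 35 misses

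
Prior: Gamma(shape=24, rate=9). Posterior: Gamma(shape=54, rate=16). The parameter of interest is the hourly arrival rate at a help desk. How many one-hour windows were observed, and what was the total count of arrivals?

A Gamma(α, β) prior (rate parametrization) on a Poisson rate with n observations summing to S gives posterior Gamma(α+S, β+n).
Matching: Σxᵢ = 54 − 24 = 30 and n = 16 − 9 = 7.

n = 7 one-hour windows with total 30 arrivals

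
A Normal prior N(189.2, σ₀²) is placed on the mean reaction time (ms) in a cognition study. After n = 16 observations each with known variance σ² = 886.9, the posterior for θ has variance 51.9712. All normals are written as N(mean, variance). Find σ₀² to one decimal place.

Posterior precision equals prior precision plus data precision: 1/σ_n² = 1/σ₀² + n/σ².
So 1/σ₀² = 1/51.9712 − 16/886.9 = 0.019241 − 0.018040 = 0.001201.
Hence σ₀² = 1/0.001201 ≈ 832.6.

σ₀² = 832.6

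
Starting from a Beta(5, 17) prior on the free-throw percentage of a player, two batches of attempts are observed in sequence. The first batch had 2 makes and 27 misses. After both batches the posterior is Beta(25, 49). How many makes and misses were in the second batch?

Because Beta–binomial updating is additive in the counts, the combined data contributed (α_post−α_prior, β_post−β_prior) successes and failures.
Total across both batches: 25−5=20 makes, 49−17=32 misses.
Subtract the first batch: 20−2=18 makes and 32−27=5 misses.

18 makes and 5 misses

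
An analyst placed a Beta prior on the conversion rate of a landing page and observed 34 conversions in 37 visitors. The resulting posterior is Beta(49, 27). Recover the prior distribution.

Beta is conjugate to the binomial likelihood: posterior = Beta(a+s, b+f).
So a = 49 − 34 = 15 and b = 27 − 3 = 24.

Beta(15, 24)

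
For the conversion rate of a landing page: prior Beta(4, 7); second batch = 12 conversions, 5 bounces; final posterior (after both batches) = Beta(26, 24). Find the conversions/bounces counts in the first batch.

10 conversions and 12 bounces

Because Beta–binomial updating is additive in the counts, the combined data contributed (α_post−α_prior, β_post−β_prior) successes and failures.
Total across both batches: 26−4=22 conversions, 24−7=17 bounces.
Subtract the second batch: 22−12=10 conversions and 17−5=12 bounces.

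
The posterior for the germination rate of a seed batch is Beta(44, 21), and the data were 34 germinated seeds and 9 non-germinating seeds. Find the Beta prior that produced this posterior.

Beta(10, 12)

Under Beta–binomial conjugacy the posterior parameters are (a+s, b+f).
Subtract the data counts: 44−34=10, 21−9=12.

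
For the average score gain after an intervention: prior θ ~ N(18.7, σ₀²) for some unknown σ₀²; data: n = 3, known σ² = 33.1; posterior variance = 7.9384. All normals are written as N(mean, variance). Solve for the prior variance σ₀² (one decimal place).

σ₀² = 28.3

Posterior precision equals prior precision plus data precision: 1/σ_n² = 1/σ₀² + n/σ².
So 1/σ₀² = 1/7.9384 − 3/33.1 = 0.125970 − 0.090634 = 0.035336.
Hence σ₀² = 1/0.035336 ≈ 28.3.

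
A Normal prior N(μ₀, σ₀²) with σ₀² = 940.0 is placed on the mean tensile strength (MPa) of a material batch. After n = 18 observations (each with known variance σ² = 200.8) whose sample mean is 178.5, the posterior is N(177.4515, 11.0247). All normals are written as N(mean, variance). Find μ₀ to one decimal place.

With known observation variance, the Normal–Normal posterior has precision τ_n = τ₀ + n/σ² and mean μ_n = (τ₀μ₀ + (n/σ²)x̄)/τ_n.
Here τ₀ = 1/940.0 = 0.001064 and τ_data = 18/200.8 = 0.089641, so τ_n = 0.090705.
Rearranging for μ₀: μ₀ = (μ_n·τ_n − τ_data·x̄)/τ₀ = (177.4515·0.090705 − 0.089641·178.5) / 0.001064 = 0.094820/0.001064 ≈ 89.1.

μ₀ = 89.1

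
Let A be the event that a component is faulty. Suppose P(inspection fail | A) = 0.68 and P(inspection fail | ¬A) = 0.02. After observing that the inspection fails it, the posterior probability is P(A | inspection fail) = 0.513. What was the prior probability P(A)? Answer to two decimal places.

In odds form, posterior odds = prior odds × likelihood ratio, so prior odds = posterior odds ÷ LR.
Posterior odds = 0.513/(1−0.513) = 1.0534. LR = 0.68/0.02 = 34.0000.
Prior odds = 1.0534/34.0000 = 0.0310, so P(A) = 0.0310/(1+0.0310) ≈ 0.03.

P(A) = 0.03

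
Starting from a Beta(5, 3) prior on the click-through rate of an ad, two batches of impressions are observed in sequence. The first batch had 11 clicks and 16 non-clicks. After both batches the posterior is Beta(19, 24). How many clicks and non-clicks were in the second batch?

Sequential conjugate updates are equivalent to a single update on the pooled data, so total successes = posterior α − prior α and total failures = posterior β − prior β.
Total across both batches: 19−5=14 clicks, 24−3=21 non-clicks.
Subtract the first batch: 14−11=3 clicks and 21−16=5 non-clicks.

3 clicks and 5 non-clicks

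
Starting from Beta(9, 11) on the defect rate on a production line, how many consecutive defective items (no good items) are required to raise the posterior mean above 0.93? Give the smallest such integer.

k = 138

After k defective items and 0 good items the posterior is Beta(9+k, 11), with mean (9+k)/(9+11+k).
Set (9+k)/(20+k) > 0.93 and solve: k > (0.93·20 − 9)/(1 − 0.93) = 137.143.
The smallest integer exceeding 137.143 is 138.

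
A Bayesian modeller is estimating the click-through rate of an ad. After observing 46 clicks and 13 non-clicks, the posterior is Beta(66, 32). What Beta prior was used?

Beta is conjugate to the binomial likelihood: posterior = Beta(α+s, β+f).
Subtract the data counts: 66−46=20, 32−13=19.

Beta(20, 19)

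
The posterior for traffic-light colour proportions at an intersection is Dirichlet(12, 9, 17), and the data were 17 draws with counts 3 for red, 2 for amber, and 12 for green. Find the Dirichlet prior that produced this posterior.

Dirichlet(9, 7, 5)

For a Dirichlet(α) prior with multinomial counts c, the posterior is Dirichlet(α + c) componentwise.
Subtract each count from the matching posterior parameter: 12−3=9, 9−2=7, 17−12=5.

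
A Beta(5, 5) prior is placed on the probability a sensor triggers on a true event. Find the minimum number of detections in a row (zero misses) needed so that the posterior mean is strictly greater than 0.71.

k = 8

After k detections and 0 misses the posterior is Beta(5+k, 5), with mean (5+k)/(5+5+k).
Set (5+k)/(10+k) > 0.71 and solve: k > (0.71·10 − 5)/(1 − 0.71) = 7.241.
The smallest integer exceeding 7.241 is 8.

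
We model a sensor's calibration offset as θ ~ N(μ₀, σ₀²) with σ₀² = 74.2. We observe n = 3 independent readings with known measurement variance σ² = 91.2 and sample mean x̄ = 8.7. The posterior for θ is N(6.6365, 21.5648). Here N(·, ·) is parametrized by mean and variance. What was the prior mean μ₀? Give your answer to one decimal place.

μ₀ = 1.6

The posterior mean is a precision-weighted average: μ_n = (τ₀μ₀ + τ_data·x̄)/(τ₀+τ_data), with τ₀=1/σ₀² and τ_data=n/σ².
Here τ₀ = 1/74.2 = 0.013477 and τ_data = 3/91.2 = 0.032895, so τ_n = 0.046372.
Rearranging for μ₀: μ₀ = (μ_n·τ_n − τ_data·x̄)/τ₀ = (6.6365·0.046372 − 0.032895·8.7) / 0.013477 = 0.021561/0.013477 ≈ 1.6.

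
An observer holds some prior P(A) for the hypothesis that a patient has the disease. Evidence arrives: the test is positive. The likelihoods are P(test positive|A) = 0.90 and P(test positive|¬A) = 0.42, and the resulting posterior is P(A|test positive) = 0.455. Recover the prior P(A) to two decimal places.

P(A) = 0.28

Bayes' rule in odds form gives O(A|E) = O(A)·[P(E|A)/P(E|¬A)], hence O(A) = O(A|E)/LR.
Posterior odds = 0.455/(1−0.455) = 0.8349. LR = 0.90/0.42 = 2.1429.
Prior odds = 0.8349/2.1429 = 0.3896, so P(A) = 0.3896/(1+0.3896) ≈ 0.28.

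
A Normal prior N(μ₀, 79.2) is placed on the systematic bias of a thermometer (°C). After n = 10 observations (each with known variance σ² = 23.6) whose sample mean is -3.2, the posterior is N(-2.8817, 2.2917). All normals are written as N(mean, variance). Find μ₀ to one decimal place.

The posterior mean is a precision-weighted average: μ_n = (τ₀μ₀ + τ_data·x̄)/(τ₀+τ_data), with τ₀=1/σ₀² and τ_data=n/σ².
Here τ₀ = 1/79.2 = 0.012626 and τ_data = 10/23.6 = 0.423729, so τ_n = 0.436355.
Rearranging for μ₀: μ₀ = (μ_n·τ_n − τ_data·x̄)/τ₀ = (-2.8817·0.436355 − 0.423729·-3.2) / 0.012626 = 0.098489/0.012626 ≈ 7.8.

μ₀ = 7.8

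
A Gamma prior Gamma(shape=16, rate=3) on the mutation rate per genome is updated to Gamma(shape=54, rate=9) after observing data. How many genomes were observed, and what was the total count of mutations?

A Gamma(α, β) prior (rate parametrization) on a Poisson rate with n observations summing to S gives posterior Gamma(α+S, β+n).
Matching: Σxᵢ = 54 − 16 = 38 and n = 9 − 3 = 6.

n = 6 genomes with total 38 mutations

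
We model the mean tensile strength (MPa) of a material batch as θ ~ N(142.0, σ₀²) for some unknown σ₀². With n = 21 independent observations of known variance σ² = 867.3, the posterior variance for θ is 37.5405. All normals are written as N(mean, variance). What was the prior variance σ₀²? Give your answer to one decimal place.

σ₀² = 412.4

For the Normal–Normal model with known σ², precisions add: τ_n = τ₀ + n/σ².
So 1/σ₀² = 1/37.5405 − 21/867.3 = 0.026638 − 0.024213 = 0.002425.
Hence σ₀² = 1/0.002425 ≈ 412.4.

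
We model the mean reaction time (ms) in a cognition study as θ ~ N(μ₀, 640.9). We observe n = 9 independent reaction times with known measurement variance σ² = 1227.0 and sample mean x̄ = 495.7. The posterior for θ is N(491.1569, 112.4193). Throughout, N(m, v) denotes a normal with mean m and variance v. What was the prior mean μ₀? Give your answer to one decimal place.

μ₀ = 469.8

With known observation variance, the Normal–Normal posterior has precision τ_n = τ₀ + n/σ² and mean μ_n = (τ₀μ₀ + (n/σ²)x̄)/τ_n.
Here τ₀ = 1/640.9 = 0.001560 and τ_data = 9/1227.0 = 0.007335, so τ_n = 0.008895.
Rearranging for μ₀: μ₀ = (μ_n·τ_n − τ_data·x̄)/τ₀ = (491.1569·0.008895 − 0.007335·495.7) / 0.001560 = 0.732881/0.001560 ≈ 469.8.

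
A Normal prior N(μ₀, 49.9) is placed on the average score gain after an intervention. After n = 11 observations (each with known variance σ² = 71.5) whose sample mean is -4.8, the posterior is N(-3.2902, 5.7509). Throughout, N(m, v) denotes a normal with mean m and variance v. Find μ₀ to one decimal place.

With known observation variance, the Normal–Normal posterior has precision τ_n = τ₀ + n/σ² and mean μ_n = (τ₀μ₀ + (n/σ²)x̄)/τ_n.
Here τ₀ = 1/49.9 = 0.020040 and τ_data = 11/71.5 = 0.153846, so τ_n = 0.173886.
Rearranging for μ₀: μ₀ = (μ_n·τ_n − τ_data·x̄)/τ₀ = (-3.2902·0.173886 − 0.153846·-4.8) / 0.020040 = 0.166341/0.020040 ≈ 8.3.

μ₀ = 8.3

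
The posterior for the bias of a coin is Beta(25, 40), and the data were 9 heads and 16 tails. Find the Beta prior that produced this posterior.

Beta(16, 24)

Under Beta–binomial conjugacy the posterior parameters are (a+s, b+f).
Subtract the data counts: 25−9=16, 40−16=24.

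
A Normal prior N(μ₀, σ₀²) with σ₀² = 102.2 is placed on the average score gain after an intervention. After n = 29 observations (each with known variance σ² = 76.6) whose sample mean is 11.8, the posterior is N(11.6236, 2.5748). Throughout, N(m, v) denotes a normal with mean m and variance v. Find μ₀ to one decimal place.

The posterior mean is a precision-weighted average: μ_n = (τ₀μ₀ + τ_data·x̄)/(τ₀+τ_data), with τ₀=1/σ₀² and τ_data=n/σ².
Here τ₀ = 1/102.2 = 0.009785 and τ_data = 29/76.6 = 0.378590, so τ_n = 0.388375.
Rearranging for μ₀: μ₀ = (μ_n·τ_n − τ_data·x̄)/τ₀ = (11.6236·0.388375 − 0.378590·11.8) / 0.009785 = 0.046954/0.009785 ≈ 4.8.

μ₀ = 4.8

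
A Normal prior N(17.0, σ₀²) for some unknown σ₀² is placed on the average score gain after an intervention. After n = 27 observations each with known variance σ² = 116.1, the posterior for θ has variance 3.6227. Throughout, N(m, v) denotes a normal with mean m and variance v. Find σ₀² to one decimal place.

Posterior precision equals prior precision plus data precision: 1/σ_n² = 1/σ₀² + n/σ².
So 1/σ₀² = 1/3.6227 − 27/116.1 = 0.276037 − 0.232558 = 0.043479.
Hence σ₀² = 1/0.043479 ≈ 23.0.

σ₀² = 23.0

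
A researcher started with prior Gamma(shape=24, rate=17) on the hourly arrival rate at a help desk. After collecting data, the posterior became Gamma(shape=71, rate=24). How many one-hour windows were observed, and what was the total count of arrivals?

n = 7 one-hour windows with total 47 arrivals

Gamma–Poisson conjugacy: posterior shape = α + Σxᵢ, posterior rate = β + n.
Matching: Σxᵢ = 71 − 24 = 47 and n = 24 − 17 = 7.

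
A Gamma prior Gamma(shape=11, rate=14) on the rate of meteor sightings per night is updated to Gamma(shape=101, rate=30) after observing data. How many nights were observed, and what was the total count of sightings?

Gamma–Poisson conjugacy: posterior shape = α + Σxᵢ, posterior rate = β + n.
Matching: Σxᵢ = 101 − 11 = 90 and n = 30 − 14 = 16.

n = 16 nights with total 90 sightings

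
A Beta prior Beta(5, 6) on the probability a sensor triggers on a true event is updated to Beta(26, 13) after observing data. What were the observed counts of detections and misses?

Under Beta–binomial conjugacy the posterior parameters are (a+s, b+f).
Match parameters: s=26−5=21, f=13−6=7.

21 detections and 7 misses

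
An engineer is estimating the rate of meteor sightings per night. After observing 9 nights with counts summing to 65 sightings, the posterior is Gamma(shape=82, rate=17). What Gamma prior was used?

Gamma(shape=17, rate=8)

A Gamma(α, β) prior (rate parametrization) on a Poisson rate with n observations summing to S gives posterior Gamma(α+S, β+n).
So α = 82 − 65 = 17 and β = 17 − 9 = 8.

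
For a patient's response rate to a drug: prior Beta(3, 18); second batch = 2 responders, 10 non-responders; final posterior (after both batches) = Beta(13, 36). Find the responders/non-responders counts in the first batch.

8 responders and 8 non-responders

Because Beta–binomial updating is additive in the counts, the combined data contributed (α_post−α_prior, β_post−β_prior) successes and failures.
Total across both batches: 13−3=10 responders, 36−18=18 non-responders.
Subtract the second batch: 10−2=8 responders and 18−10=8 non-responders.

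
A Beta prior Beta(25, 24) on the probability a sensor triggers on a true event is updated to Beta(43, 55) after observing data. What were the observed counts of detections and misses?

18 detections and 31 misses

Under Beta–binomial conjugacy the posterior parameters are (α+s, β+f).
So s = 43 − 25 = 18 and f = 55 − 24 = 31.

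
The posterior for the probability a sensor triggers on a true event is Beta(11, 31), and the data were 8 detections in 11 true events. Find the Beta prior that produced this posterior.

Beta(3, 28)

Beta is conjugate to the binomial likelihood: posterior = Beta(a+s, b+f).
Subtract the data counts: 11−8=3, 31−3=28.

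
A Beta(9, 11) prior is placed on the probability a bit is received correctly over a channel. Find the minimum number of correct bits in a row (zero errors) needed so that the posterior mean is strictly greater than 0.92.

After k correct bits and 0 errors the posterior is Beta(9+k, 11), with mean (9+k)/(9+11+k).
Set (9+k)/(20+k) > 0.92 and solve: k > (0.92·20 − 9)/(1 − 0.92) = 117.500.
The smallest integer exceeding 117.500 is 118.

k = 118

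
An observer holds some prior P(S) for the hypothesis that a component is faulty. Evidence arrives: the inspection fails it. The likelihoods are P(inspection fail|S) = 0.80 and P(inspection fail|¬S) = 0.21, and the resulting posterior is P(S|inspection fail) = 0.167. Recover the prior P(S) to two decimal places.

P(S) = 0.05

In odds form, posterior odds = prior odds × likelihood ratio, so prior odds = posterior odds ÷ LR.
Posterior odds = 0.167/(1−0.167) = 0.2005. LR = 0.80/0.21 = 3.8095.
Prior odds = 0.2005/3.8095 = 0.0526, so P(S) = 0.0526/(1+0.0526) ≈ 0.05.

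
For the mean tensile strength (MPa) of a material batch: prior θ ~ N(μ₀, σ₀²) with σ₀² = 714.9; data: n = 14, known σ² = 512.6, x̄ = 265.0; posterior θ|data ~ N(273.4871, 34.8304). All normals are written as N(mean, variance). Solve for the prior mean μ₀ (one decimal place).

μ₀ = 439.2

With known observation variance, the Normal–Normal posterior has precision τ_n = τ₀ + n/σ² and mean μ_n = (τ₀μ₀ + (n/σ²)x̄)/τ_n.
Here τ₀ = 1/714.9 = 0.001399 and τ_data = 14/512.6 = 0.027312, so τ_n = 0.028711.
Rearranging for μ₀: μ₀ = (μ_n·τ_n − τ_data·x̄)/τ₀ = (273.4871·0.028711 − 0.027312·265.0) / 0.001399 = 0.614408/0.001399 ≈ 439.2.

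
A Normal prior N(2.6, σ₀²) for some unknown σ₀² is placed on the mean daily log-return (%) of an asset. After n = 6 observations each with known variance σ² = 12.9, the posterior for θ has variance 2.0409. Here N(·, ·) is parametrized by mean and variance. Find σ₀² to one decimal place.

σ₀² = 40.2

Posterior precision equals prior precision plus data precision: 1/σ_n² = 1/σ₀² + n/σ².
So 1/σ₀² = 1/2.0409 − 6/12.9 = 0.489980 − 0.465116 = 0.024864.
Hence σ₀² = 1/0.024864 ≈ 40.2.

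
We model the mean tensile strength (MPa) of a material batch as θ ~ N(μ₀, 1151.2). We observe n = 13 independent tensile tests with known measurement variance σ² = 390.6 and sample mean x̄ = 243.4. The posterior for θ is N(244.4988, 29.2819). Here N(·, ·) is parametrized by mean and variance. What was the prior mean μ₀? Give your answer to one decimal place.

μ₀ = 286.6

With known observation variance, the Normal–Normal posterior has precision τ_n = τ₀ + n/σ² and mean μ_n = (τ₀μ₀ + (n/σ²)x̄)/τ_n.
Here τ₀ = 1/1151.2 = 0.000869 and τ_data = 13/390.6 = 0.033282, so τ_n = 0.034151.
Rearranging for μ₀: μ₀ = (μ_n·τ_n − τ_data·x̄)/τ₀ = (244.4988·0.034151 − 0.033282·243.4) / 0.000869 = 0.249040/0.000869 ≈ 286.6.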